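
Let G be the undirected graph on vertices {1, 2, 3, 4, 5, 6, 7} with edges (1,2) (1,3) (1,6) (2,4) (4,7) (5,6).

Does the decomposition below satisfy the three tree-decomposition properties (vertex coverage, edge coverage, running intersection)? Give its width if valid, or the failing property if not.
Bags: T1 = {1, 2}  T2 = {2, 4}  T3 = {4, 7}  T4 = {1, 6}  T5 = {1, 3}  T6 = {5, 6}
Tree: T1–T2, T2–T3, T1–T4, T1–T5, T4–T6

Every vertex of G appears in some bag (union = {1, 2, 3, 4, 5, 6, 7}); every edge is covered by a bag; and for each vertex v the set of bags containing v is connected in the bag tree. The decomposition is therefore valid. The largest bag has 2 vertices, so the width is 1.

Yes; width 1.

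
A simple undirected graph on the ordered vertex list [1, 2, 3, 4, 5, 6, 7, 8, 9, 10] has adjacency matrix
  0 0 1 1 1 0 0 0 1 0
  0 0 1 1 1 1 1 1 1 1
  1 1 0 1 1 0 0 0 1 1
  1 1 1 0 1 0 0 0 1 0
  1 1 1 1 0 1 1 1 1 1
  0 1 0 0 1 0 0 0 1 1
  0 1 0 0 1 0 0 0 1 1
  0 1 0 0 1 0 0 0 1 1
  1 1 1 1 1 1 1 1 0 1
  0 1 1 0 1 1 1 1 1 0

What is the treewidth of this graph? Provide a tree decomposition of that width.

Each bag holds 5 vertices, so the decomposition has width 4, which upper-bounds the treewidth. Conversely, {1, 3, 4, 5, 9} is a clique of size 5, and the vertices of any clique must share a bag in every tree decomposition; so some bag has ≥ 5 vertices and tw(G) ≥ 4. Therefore the treewidth is 4.

Treewidth 4.
Bags: B1 = {2, 3, 4, 5, 9}  B2 = {1, 3, 4, 5, 9}  B3 = {2, 3, 5, 9, 10}  B4 = {2, 5, 8, 9, 10}  B5 = {2, 5, 7, 9, 10}  B6 = {2, 5, 6, 9, 10}
Tree: B1–B2, B1–B3, B3–B4, B4–B5, B3–B6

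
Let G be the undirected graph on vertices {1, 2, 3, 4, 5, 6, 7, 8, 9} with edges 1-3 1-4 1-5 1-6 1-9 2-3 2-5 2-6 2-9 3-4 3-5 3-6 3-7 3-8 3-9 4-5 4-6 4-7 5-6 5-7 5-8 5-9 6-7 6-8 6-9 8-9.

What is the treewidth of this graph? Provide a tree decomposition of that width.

Treewidth 4.
One optimal decomposition is:
Bags: B1 = {1, 3, 4, 5, 6}  B2 = {1, 3, 5, 6, 9}  B3 = {3, 5, 6, 8, 9}  B4 = {2, 3, 5, 6, 9}  B5 = {3, 4, 5, 6, 7}
Tree: B1–B2, B2–B3, B2–B4, B1–B5

Every bag has size at most 5, so the width is 5 − 1 = 4 and tw(G) ≤ 4. For the lower bound, the 5 vertices {3, 5, 6, 8, 9} are pairwise adjacent, and any tree decomposition puts a clique entirely inside one bag — forcing width ≥ 4. Therefore the treewidth is 4.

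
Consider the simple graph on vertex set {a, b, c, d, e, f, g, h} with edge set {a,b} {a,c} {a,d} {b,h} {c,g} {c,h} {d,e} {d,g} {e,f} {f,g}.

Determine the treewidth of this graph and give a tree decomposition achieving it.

Treewidth 2.
One such decomposition:
Bags: B1 = {d, e, f}  B2 = {d, f, g}  B3 = {a, d, g}  B4 = {a, c, g}  B5 = {a, b, c}  B6 = {b, c, h}
Tree: B1–B2, B2–B3, B3–B4, B4–B5, B5–B6

Each bag holds 3 vertices, so the decomposition has width 2, which upper-bounds the treewidth. The edges e–f–g–d–e form a cycle, so G is not a tree and its treewidth is at least 2. Hence tw(G) = 2 exactly.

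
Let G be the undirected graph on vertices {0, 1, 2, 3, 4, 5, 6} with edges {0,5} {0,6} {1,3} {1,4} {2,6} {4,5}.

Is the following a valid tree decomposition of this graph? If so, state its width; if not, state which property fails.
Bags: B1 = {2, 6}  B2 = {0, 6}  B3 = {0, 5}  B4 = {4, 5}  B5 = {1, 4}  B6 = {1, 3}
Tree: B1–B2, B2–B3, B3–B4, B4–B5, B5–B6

Every vertex of G appears in some bag (union = {0, 1, 2, 3, 4, 5, 6}); every edge is covered by a bag; and for each vertex v the set of bags containing v is connected in the bag tree. The decomposition is therefore valid. The largest bag has 2 vertices, so the width is 1.

Yes; width 1.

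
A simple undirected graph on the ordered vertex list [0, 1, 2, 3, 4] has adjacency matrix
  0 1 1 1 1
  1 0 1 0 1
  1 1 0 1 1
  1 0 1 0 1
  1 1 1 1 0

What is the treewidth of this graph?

3

A width-3 tree decomposition is:
Bags: B1 = {0, 1, 2, 4}  B2 = {0, 2, 3, 4}
Tree: B1–B2
Each bag holds 4 vertices, so the decomposition has width 3, which upper-bounds the treewidth. Conversely, {0, 1, 2, 4} is a clique of size 4, and the vertices of any clique must share a bag in every tree decomposition; so some bag has ≥ 4 vertices and tw(G) ≥ 3. Combining the bounds, tw(G) = 3.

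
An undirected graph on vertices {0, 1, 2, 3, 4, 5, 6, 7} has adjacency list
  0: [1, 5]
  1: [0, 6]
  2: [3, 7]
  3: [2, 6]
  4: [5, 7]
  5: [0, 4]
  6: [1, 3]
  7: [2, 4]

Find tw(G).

2

A width-2 tree decomposition is:
Bags: B1 = {0, 4, 5}  B2 = {0, 1, 4}  B3 = {1, 4, 6}  B4 = {3, 4, 6}  B5 = {2, 3, 4}  B6 = {2, 4, 7}
Tree: B1–B2, B2–B3, B3–B4, B4–B5, B5–B6
The largest bag has 3 vertices, giving width 2; this decomposition certifies tw(G) ≤ 2. For the lower bound, G contains the cycle 4–5–0–1–6–3–2–7–4, so G is not a forest; only forests have treewidth ≤ 1, hence tw(G) ≥ 2. The upper and lower bounds meet at 2, so that is the treewidth.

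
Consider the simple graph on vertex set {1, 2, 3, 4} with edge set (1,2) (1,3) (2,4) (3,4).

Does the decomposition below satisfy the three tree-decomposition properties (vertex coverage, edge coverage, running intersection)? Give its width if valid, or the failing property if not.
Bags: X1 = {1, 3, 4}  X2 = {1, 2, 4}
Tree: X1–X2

Yes; width 2.

Every vertex of G appears in some bag (union = {1, 2, 3, 4}); every edge is covered by a bag; and for each vertex v the set of bags containing v is connected in the bag tree. The decomposition is therefore valid. The largest bag has 3 vertices, so the width is 2.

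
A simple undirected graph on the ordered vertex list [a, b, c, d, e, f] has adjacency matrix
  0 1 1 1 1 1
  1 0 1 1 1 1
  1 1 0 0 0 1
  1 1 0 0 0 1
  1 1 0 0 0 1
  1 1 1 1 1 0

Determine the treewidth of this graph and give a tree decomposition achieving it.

Treewidth 3.
Bags: B1 = {a, b, e, f}  B2 = {a, b, c, f}  B3 = {a, b, d, f}
Tree: B1–B2, B2–B3

Each bag holds 4 vertices, so the decomposition has width 3, which upper-bounds the treewidth. Conversely, {a, b, d, f} is a clique of size 4, and the vertices of any clique must share a bag in every tree decomposition; so some bag has ≥ 4 vertices and tw(G) ≥ 3. Combining the bounds, tw(G) = 3.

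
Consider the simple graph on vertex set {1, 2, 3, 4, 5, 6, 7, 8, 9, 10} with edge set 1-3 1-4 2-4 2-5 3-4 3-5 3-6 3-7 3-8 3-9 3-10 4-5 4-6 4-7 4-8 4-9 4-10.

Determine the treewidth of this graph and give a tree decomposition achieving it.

Treewidth 2.
One such decomposition:
Bags: B1 = {3, 4, 7}  B2 = {3, 4, 9}  B3 = {3, 4, 5}  B4 = {3, 4, 6}  B5 = {2, 4, 5}  B6 = {3, 4, 10}  B7 = {3, 4, 8}  B8 = {1, 3, 4}
Tree: B1–B2, B1–B3, B2–B4, B3–B5, B1–B6, B6–B7, B3–B8

The largest bag has 3 vertices, giving width 2; this decomposition certifies tw(G) ≤ 2. For the lower bound, the 3 vertices {2, 4, 5} are pairwise adjacent, and any tree decomposition puts a clique entirely inside one bag — forcing width ≥ 2. Therefore the treewidth is 2.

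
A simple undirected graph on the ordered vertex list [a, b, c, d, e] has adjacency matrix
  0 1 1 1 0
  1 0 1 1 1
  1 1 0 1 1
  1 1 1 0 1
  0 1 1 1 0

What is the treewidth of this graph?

3

A width-3 tree decomposition is:
Bags: B1 = {b, c, d, e}  B2 = {a, b, c, d}
Tree: B1–B2
The largest bag has 4 vertices, giving width 3; this decomposition certifies tw(G) ≤ 3. Conversely, {b, c, d, e} is a clique of size 4, and the vertices of any clique must share a bag in every tree decomposition; so some bag has ≥ 4 vertices and tw(G) ≥ 3. Hence tw(G) = 3 exactly.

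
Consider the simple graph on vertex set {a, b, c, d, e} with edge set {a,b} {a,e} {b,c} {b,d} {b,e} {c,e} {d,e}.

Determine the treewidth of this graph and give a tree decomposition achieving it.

The largest bag has 3 vertices, giving width 2; this decomposition certifies tw(G) ≤ 2. For the lower bound, the 3 vertices {b, d, e} are pairwise adjacent, and any tree decomposition puts a clique entirely inside one bag — forcing width ≥ 2. Combining the bounds, tw(G) = 2.

Treewidth 2.
One optimal decomposition is:
Bags: B1 = {b, d, e}  B2 = {b, c, e}  B3 = {a, b, e}
Tree: B1–B2, B2–B3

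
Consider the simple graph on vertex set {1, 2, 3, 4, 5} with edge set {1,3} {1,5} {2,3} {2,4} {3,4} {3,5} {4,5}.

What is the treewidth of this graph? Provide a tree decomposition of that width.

Treewidth 2.
One optimal decomposition is:
Bags: B1 = {2, 3, 4}  B2 = {3, 4, 5}  B3 = {1, 3, 5}
Tree: B1–B2, B2–B3

The largest bag has 3 vertices, giving width 2; this decomposition certifies tw(G) ≤ 2. Conversely, {1, 3, 5} is a clique of size 3, and the vertices of any clique must share a bag in every tree decomposition; so some bag has ≥ 3 vertices and tw(G) ≥ 2. Therefore the treewidth is 2.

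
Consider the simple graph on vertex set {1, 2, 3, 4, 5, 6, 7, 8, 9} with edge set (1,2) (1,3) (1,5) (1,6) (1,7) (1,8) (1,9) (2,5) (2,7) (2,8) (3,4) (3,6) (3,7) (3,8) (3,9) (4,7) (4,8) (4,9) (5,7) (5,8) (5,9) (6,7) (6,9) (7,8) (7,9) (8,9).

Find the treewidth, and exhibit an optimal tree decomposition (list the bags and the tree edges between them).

Each bag holds 5 vertices, so the decomposition has width 4, which upper-bounds the treewidth. Conversely, {1, 3, 7, 8, 9} is a clique of size 5, and the vertices of any clique must share a bag in every tree decomposition; so some bag has ≥ 5 vertices and tw(G) ≥ 4. Combining the bounds, tw(G) = 4.

Treewidth 4.
One such decomposition:
Bags: B1 = {1, 3, 7, 8, 9}  B2 = {1, 3, 6, 7, 9}  B3 = {1, 5, 7, 8, 9}  B4 = {3, 4, 7, 8, 9}  B5 = {1, 2, 5, 7, 8}
Tree: B1–B2, B1–B3, B1–B4, B3–B5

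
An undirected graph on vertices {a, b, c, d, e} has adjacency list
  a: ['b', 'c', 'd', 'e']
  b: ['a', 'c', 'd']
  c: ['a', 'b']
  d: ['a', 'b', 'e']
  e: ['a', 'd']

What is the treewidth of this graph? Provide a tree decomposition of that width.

Treewidth 2.
One such decomposition:
Bags: B1 = {a, b, d}  B2 = {a, b, c}  B3 = {a, d, e}
Tree: B1–B2, B1–B3

Each bag holds 3 vertices, so the decomposition has width 2, which upper-bounds the treewidth. On the other hand G contains the 3-clique {a, d, e}. A clique must lie in a single bag of any decomposition, so no decomposition can have width below 2. The upper and lower bounds meet at 2, so that is the treewidth.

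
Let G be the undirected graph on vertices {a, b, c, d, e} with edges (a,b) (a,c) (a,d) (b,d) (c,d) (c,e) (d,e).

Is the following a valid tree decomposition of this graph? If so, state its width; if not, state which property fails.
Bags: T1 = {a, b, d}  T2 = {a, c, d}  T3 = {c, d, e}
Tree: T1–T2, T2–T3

Yes; width 2.

Checking the three conditions: (i) the bags cover all of {a, b, c, d, e}; (ii) for each edge, some bag contains both endpoints; (iii) the bags containing any fixed vertex form a subtree. All hold, so the decomposition is valid with width 3 − 1 = 2.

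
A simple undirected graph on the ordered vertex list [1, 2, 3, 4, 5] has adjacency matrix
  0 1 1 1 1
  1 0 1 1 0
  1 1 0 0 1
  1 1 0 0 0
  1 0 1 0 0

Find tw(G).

A width-2 tree decomposition is:
Bags: B1 = {1, 3, 5}  B2 = {1, 2, 3}  B3 = {1, 2, 4}
Tree: B1–B2, B2–B3
Each bag holds 3 vertices, so the decomposition has width 2, which upper-bounds the treewidth. For the lower bound, the 3 vertices {1, 2, 3} are pairwise adjacent, and any tree decomposition puts a clique entirely inside one bag — forcing width ≥ 2. Hence tw(G) = 2 exactly.

2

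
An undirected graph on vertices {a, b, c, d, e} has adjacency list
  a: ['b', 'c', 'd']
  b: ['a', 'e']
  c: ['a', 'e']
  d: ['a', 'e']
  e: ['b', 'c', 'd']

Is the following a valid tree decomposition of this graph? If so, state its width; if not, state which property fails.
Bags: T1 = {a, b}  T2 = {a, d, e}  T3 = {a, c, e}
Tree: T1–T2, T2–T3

A tree decomposition must satisfy three properties: every vertex lies in some bag; for every edge, both endpoints lie together in some bag; and for every vertex, the bags containing it form a connected subtree. Here edge (e,b) lies in no bag, so the decomposition is invalid.

No — edge (e,b) lies in no bag.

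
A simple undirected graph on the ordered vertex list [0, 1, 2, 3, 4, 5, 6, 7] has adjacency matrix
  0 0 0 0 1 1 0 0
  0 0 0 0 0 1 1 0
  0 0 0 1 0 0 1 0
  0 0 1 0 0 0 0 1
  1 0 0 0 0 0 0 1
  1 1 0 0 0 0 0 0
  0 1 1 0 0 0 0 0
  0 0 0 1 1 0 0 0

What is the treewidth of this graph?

A width-2 tree decomposition is:
Bags: B1 = {1, 5, 6}  B2 = {2, 5, 6}  B3 = {2, 3, 5}  B4 = {3, 5, 7}  B5 = {4, 5, 7}  B6 = {0, 4, 5}
Tree: B1–B2, B2–B3, B3–B4, B4–B5, B5–B6
Each bag holds 3 vertices, so the decomposition has width 2, which upper-bounds the treewidth. For the lower bound, G contains the cycle 5–1–6–2–3–7–4–0–5, so G is not a forest; only forests have treewidth ≤ 1, hence tw(G) ≥ 2. Hence tw(G) = 2 exactly.

2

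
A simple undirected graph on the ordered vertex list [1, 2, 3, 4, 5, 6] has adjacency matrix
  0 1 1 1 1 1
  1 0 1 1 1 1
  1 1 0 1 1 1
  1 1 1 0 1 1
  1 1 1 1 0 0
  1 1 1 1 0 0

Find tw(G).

4

A width-4 tree decomposition is:
Bags: B1 = {1, 2, 3, 4, 6}  B2 = {1, 2, 3, 4, 5}
Tree: B1–B2
The largest bag has 5 vertices, giving width 4; this decomposition certifies tw(G) ≤ 4. Conversely, {1, 2, 3, 4, 5} is a clique of size 5, and the vertices of any clique must share a bag in every tree decomposition; so some bag has ≥ 5 vertices and tw(G) ≥ 4. Combining the bounds, tw(G) = 4.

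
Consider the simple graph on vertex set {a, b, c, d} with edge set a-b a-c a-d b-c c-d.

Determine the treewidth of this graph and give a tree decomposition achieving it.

Treewidth 2.
One such decomposition:
Bags: B1 = {a, b, c}  B2 = {a, c, d}
Tree: B1–B2

Every bag has size at most 3, so the width is 3 − 1 = 2 and tw(G) ≤ 2. On the other hand G contains the 3-clique {a, c, d}. A clique must lie in a single bag of any decomposition, so no decomposition can have width below 2. Combining the bounds, tw(G) = 2.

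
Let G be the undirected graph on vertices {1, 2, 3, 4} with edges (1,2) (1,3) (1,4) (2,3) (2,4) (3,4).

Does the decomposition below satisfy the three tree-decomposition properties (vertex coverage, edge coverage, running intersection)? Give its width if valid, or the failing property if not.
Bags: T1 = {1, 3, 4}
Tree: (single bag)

No — vertex 2 appears in no bag.

A tree decomposition must satisfy three properties: every vertex lies in some bag; for every edge, both endpoints lie together in some bag; and for every vertex, the bags containing it form a connected subtree. Here vertex 2 appears in no bag, so the decomposition is invalid.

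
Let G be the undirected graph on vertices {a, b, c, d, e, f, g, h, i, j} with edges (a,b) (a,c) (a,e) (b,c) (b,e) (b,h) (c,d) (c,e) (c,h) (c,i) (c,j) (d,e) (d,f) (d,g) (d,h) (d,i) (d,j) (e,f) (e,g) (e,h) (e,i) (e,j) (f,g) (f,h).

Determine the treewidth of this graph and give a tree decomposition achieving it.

Treewidth 3.
One optimal decomposition is:
Bags: B1 = {b, c, e, h}  B2 = {c, d, e, h}  B3 = {a, b, c, e}  B4 = {d, e, f, h}  B5 = {c, d, e, j}  B6 = {c, d, e, i}  B7 = {d, e, f, g}
Tree: B1–B2, B1–B3, B2–B4, B2–B5, B2–B6, B4–B7

Every bag has size at most 4, so the width is 4 − 1 = 3 and tw(G) ≤ 3. On the other hand G contains the 4-clique {d, e, f, g}. A clique must lie in a single bag of any decomposition, so no decomposition can have width below 3. The upper and lower bounds meet at 3, so that is the treewidth.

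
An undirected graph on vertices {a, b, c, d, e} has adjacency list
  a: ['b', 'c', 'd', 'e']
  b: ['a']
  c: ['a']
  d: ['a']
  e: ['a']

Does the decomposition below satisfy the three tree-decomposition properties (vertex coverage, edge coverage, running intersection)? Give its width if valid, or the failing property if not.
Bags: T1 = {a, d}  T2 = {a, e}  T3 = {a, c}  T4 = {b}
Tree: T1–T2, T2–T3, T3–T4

No — edge (a,b) lies in no bag.

A tree decomposition must satisfy three properties: every vertex lies in some bag; for every edge, both endpoints lie together in some bag; and for every vertex, the bags containing it form a connected subtree. Here edge (a,b) lies in no bag, so the decomposition is invalid.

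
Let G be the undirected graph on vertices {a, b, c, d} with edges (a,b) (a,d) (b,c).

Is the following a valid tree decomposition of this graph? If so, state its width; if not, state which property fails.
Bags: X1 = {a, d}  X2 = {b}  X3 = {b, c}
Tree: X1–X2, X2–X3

No — edge (a,b) lies in no bag.

A tree decomposition must satisfy three properties: every vertex lies in some bag; for every edge, both endpoints lie together in some bag; and for every vertex, the bags containing it form a connected subtree. Here edge (a,b) lies in no bag, so the decomposition is invalid.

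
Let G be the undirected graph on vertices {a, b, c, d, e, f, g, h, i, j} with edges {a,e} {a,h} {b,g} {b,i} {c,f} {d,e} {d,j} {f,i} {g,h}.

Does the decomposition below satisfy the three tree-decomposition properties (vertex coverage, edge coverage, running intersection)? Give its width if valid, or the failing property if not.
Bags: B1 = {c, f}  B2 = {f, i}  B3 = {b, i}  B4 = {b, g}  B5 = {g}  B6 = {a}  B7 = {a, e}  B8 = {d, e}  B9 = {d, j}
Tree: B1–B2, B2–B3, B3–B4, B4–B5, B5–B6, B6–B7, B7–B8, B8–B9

No — vertex h appears in no bag.

A tree decomposition must satisfy three properties: every vertex lies in some bag; for every edge, both endpoints lie together in some bag; and for every vertex, the bags containing it form a connected subtree. Here vertex h appears in no bag, so the decomposition is invalid.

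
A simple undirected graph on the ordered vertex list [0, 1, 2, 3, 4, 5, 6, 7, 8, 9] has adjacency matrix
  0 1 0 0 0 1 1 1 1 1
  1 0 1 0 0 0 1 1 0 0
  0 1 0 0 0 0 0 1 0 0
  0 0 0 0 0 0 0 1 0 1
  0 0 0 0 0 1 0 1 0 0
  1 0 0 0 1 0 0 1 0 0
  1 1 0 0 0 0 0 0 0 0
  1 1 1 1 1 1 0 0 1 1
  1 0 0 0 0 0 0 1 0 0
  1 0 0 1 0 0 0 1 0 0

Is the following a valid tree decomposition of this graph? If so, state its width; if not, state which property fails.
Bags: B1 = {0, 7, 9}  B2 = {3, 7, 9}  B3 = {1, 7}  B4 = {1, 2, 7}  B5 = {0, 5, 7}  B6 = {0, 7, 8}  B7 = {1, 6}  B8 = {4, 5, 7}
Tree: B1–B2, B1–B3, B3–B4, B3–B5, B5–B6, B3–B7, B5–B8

No — edge (0,1) lies in no bag.

A tree decomposition must satisfy three properties: every vertex lies in some bag; for every edge, both endpoints lie together in some bag; and for every vertex, the bags containing it form a connected subtree. Here edge (0,1) lies in no bag, so the decomposition is invalid.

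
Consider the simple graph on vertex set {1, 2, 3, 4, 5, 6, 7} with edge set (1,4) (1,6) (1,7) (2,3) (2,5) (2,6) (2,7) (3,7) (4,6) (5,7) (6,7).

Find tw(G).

A width-2 tree decomposition is:
Bags: B1 = {2, 3, 7}  B2 = {2, 6, 7}  B3 = {1, 6, 7}  B4 = {1, 4, 6}  B5 = {2, 5, 7}
Tree: B1–B2, B2–B3, B3–B4, B2–B5
The largest bag has 3 vertices, giving width 2; this decomposition certifies tw(G) ≤ 2. On the other hand G contains the 3-clique {1, 4, 6}. A clique must lie in a single bag of any decomposition, so no decomposition can have width below 2. The upper and lower bounds meet at 2, so that is the treewidth.

2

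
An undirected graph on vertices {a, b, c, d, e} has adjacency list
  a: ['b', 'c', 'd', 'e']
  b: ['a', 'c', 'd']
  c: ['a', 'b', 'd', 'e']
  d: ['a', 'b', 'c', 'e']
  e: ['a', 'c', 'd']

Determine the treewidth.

A width-3 tree decomposition is:
Bags: B1 = {a, c, d, e}  B2 = {a, b, c, d}
Tree: B1–B2
Every bag has size at most 4, so the width is 4 − 1 = 3 and tw(G) ≤ 3. For the lower bound, the 4 vertices {a, c, d, e} are pairwise adjacent, and any tree decomposition puts a clique entirely inside one bag — forcing width ≥ 3. Therefore the treewidth is 3.

3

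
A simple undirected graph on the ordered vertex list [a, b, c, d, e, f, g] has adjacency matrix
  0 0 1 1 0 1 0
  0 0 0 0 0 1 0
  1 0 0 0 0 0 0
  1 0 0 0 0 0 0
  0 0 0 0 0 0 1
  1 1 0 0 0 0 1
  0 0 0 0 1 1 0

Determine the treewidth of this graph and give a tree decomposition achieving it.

Every bag has size at most 2, so the width is 2 − 1 = 1 and tw(G) ≤ 1. Since G has at least one edge (e.g. e–g), it is not an edgeless graph, so tw(G) ≥ 1. The upper and lower bounds meet at 1, so that is the treewidth.

Treewidth 1.
Bags: B1 = {e, g}  B2 = {f, g}  B3 = {b, f}  B4 = {a, f}  B5 = {a, d}  B6 = {a, c}
Tree: B1–B2, B2–B3, B3–B4, B4–B5, B5–B6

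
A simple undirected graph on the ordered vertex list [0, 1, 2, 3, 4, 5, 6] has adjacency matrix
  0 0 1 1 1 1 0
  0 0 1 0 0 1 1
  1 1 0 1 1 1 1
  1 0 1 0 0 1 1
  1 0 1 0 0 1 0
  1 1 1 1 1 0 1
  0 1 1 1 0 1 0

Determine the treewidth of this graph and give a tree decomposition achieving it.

Each bag holds 4 vertices, so the decomposition has width 3, which upper-bounds the treewidth. On the other hand G contains the 4-clique {0, 2, 3, 5}. A clique must lie in a single bag of any decomposition, so no decomposition can have width below 3. Combining the bounds, tw(G) = 3.

Treewidth 3.
Bags: B1 = {0, 2, 3, 5}  B2 = {0, 2, 4, 5}  B3 = {2, 3, 5, 6}  B4 = {1, 2, 5, 6}
Tree: B1–B2, B1–B3, B3–B4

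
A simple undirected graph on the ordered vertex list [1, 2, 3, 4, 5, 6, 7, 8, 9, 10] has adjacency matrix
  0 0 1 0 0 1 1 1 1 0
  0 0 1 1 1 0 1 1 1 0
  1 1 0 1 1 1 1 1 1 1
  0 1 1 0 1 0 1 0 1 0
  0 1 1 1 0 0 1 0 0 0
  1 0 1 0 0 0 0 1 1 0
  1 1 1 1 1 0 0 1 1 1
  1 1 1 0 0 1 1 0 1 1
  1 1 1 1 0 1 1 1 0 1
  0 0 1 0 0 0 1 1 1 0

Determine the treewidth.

4

A width-4 tree decomposition is:
Bags: B1 = {1, 3, 7, 8, 9}  B2 = {2, 3, 7, 8, 9}  B3 = {2, 3, 4, 7, 9}  B4 = {3, 7, 8, 9, 10}  B5 = {2, 3, 4, 5, 7}  B6 = {1, 3, 6, 8, 9}
Tree: B1–B2, B2–B3, B1–B4, B3–B5, B1–B6
The largest bag has 5 vertices, giving width 4; this decomposition certifies tw(G) ≤ 4. For the lower bound, the 5 vertices {1, 3, 6, 8, 9} are pairwise adjacent, and any tree decomposition puts a clique entirely inside one bag — forcing width ≥ 4. Therefore the treewidth is 4.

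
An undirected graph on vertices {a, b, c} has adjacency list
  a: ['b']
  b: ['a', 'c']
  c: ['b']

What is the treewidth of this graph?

1

A width-1 tree decomposition is:
Bags: B1 = {a, b}  B2 = {b, c}
Tree: B1–B2
Each bag holds 2 vertices, so the decomposition has width 1, which upper-bounds the treewidth. Since G has at least one edge (e.g. a–b), it is not an edgeless graph, so tw(G) ≥ 1. The upper and lower bounds meet at 1, so that is the treewidth.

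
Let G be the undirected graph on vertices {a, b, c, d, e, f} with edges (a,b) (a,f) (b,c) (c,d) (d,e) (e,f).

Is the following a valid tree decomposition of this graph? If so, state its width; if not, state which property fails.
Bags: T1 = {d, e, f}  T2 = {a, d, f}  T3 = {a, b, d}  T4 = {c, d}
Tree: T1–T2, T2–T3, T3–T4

No — edge (b,c) lies in no bag.

A tree decomposition must satisfy three properties: every vertex lies in some bag; for every edge, both endpoints lie together in some bag; and for every vertex, the bags containing it form a connected subtree. Here edge (b,c) lies in no bag, so the decomposition is invalid.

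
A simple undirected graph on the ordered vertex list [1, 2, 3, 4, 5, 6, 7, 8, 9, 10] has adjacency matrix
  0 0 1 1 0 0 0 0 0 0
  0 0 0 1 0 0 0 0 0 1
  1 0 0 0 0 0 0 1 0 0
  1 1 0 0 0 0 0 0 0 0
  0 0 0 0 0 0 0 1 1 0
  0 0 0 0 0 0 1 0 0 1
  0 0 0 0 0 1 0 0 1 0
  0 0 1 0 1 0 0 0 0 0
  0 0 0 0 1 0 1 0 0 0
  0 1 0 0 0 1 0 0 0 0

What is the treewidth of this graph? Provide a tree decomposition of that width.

Treewidth 2.
One optimal decomposition is:
Bags: B1 = {1, 3, 4}  B2 = {3, 4, 8}  B3 = {4, 5, 8}  B4 = {4, 5, 9}  B5 = {4, 7, 9}  B6 = {4, 6, 7}  B7 = {4, 6, 10}  B8 = {2, 4, 10}
Tree: B1–B2, B2–B3, B3–B4, B4–B5, B5–B6, B6–B7, B7–B8

Every bag has size at most 3, so the width is 3 − 1 = 2 and tw(G) ≤ 2. The edges 4–1–3–8–5–9–7–6–10–2–4 form a cycle, so G is not a tree and its treewidth is at least 2. The upper and lower bounds meet at 2, so that is the treewidth.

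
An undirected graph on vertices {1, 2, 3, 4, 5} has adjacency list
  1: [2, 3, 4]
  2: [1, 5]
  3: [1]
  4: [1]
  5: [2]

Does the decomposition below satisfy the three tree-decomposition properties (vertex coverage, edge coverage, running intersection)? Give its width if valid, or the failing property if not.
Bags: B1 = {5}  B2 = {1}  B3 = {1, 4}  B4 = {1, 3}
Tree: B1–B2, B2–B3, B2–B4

A tree decomposition must satisfy three properties: every vertex lies in some bag; for every edge, both endpoints lie together in some bag; and for every vertex, the bags containing it form a connected subtree. Here vertex 2 appears in no bag, so the decomposition is invalid.

No — vertex 2 appears in no bag.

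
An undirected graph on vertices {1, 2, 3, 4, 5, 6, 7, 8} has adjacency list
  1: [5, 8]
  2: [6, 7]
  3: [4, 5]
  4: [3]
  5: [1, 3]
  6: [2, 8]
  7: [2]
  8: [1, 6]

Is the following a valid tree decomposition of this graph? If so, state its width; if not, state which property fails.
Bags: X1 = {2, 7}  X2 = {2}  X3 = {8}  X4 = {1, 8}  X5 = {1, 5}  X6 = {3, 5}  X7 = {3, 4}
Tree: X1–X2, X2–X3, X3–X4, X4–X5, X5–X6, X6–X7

No — vertex 6 appears in no bag.

A tree decomposition must satisfy three properties: every vertex lies in some bag; for every edge, both endpoints lie together in some bag; and for every vertex, the bags containing it form a connected subtree. Here vertex 6 appears in no bag, so the decomposition is invalid.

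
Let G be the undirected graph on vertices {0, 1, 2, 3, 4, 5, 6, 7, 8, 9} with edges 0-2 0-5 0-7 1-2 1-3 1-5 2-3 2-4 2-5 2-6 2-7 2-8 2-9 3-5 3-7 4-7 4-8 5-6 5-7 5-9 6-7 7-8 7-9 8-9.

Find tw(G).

A width-3 tree decomposition is:
Bags: B1 = {0, 2, 5, 7}  B2 = {2, 3, 5, 7}  B3 = {2, 5, 7, 9}  B4 = {1, 2, 3, 5}  B5 = {2, 5, 6, 7}  B6 = {2, 7, 8, 9}  B7 = {2, 4, 7, 8}
Tree: B1–B2, B2–B3, B2–B4, B3–B5, B3–B6, B6–B7
Each bag holds 4 vertices, so the decomposition has width 3, which upper-bounds the treewidth. On the other hand G contains the 4-clique {1, 2, 3, 5}. A clique must lie in a single bag of any decomposition, so no decomposition can have width below 3. Therefore the treewidth is 3.

3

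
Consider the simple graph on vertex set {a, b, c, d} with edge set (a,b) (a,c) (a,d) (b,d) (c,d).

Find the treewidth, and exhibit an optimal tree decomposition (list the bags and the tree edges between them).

Treewidth 2.
One optimal decomposition is:
Bags: B1 = {a, c, d}  B2 = {a, b, d}
Tree: B1–B2

The largest bag has 3 vertices, giving width 2; this decomposition certifies tw(G) ≤ 2. For the lower bound, the 3 vertices {a, c, d} are pairwise adjacent, and any tree decomposition puts a clique entirely inside one bag — forcing width ≥ 2. The upper and lower bounds meet at 2, so that is the treewidth.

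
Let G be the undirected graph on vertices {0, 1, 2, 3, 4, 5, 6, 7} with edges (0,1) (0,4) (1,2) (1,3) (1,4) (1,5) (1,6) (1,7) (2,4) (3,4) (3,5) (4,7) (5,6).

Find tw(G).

2

A width-2 tree decomposition is:
Bags: B1 = {1, 2, 4}  B2 = {1, 3, 4}  B3 = {1, 4, 7}  B4 = {1, 3, 5}  B5 = {1, 5, 6}  B6 = {0, 1, 4}
Tree: B1–B2, B2–B3, B2–B4, B4–B5, B3–B6
Every bag has size at most 3, so the width is 3 − 1 = 2 and tw(G) ≤ 2. On the other hand G contains the 3-clique {0, 1, 4}. A clique must lie in a single bag of any decomposition, so no decomposition can have width below 2. The upper and lower bounds meet at 2, so that is the treewidth.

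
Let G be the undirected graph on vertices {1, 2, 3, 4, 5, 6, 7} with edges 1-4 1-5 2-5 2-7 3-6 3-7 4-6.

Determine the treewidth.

2

A width-2 tree decomposition is:
Bags: B1 = {1, 4, 5}  B2 = {2, 4, 5}  B3 = {2, 4, 7}  B4 = {3, 4, 7}  B5 = {3, 4, 6}
Tree: B1–B2, B2–B3, B3–B4, B4–B5
The largest bag has 3 vertices, giving width 2; this decomposition certifies tw(G) ≤ 2. For the lower bound, G contains the cycle 4–1–5–2–7–3–6–4, so G is not a forest; only forests have treewidth ≤ 1, hence tw(G) ≥ 2. Combining the bounds, tw(G) = 2.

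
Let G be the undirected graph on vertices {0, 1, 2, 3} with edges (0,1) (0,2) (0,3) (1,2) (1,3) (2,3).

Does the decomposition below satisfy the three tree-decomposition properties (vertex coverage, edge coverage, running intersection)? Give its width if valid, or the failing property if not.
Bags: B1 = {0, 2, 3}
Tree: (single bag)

No — vertex 1 appears in no bag.

A tree decomposition must satisfy three properties: every vertex lies in some bag; for every edge, both endpoints lie together in some bag; and for every vertex, the bags containing it form a connected subtree. Here vertex 1 appears in no bag, so the decomposition is invalid.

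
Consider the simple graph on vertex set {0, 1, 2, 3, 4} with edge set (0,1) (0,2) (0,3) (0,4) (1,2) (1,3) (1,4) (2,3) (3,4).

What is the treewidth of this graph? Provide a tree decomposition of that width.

Treewidth 3.
One such decomposition:
Bags: B1 = {0, 1, 3, 4}  B2 = {0, 1, 2, 3}
Tree: B1–B2

Each bag holds 4 vertices, so the decomposition has width 3, which upper-bounds the treewidth. Conversely, {0, 1, 2, 3} is a clique of size 4, and the vertices of any clique must share a bag in every tree decomposition; so some bag has ≥ 4 vertices and tw(G) ≥ 3. The upper and lower bounds meet at 3, so that is the treewidth.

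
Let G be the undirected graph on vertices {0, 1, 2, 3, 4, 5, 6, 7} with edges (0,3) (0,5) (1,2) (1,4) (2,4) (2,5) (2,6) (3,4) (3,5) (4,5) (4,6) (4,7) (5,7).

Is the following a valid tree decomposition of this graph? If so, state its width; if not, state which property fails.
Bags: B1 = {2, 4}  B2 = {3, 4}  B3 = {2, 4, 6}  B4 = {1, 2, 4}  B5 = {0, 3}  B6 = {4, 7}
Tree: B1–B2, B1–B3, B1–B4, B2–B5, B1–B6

A tree decomposition must satisfy three properties: every vertex lies in some bag; for every edge, both endpoints lie together in some bag; and for every vertex, the bags containing it form a connected subtree. Here vertex 5 appears in no bag, so the decomposition is invalid.

No — vertex 5 appears in no bag.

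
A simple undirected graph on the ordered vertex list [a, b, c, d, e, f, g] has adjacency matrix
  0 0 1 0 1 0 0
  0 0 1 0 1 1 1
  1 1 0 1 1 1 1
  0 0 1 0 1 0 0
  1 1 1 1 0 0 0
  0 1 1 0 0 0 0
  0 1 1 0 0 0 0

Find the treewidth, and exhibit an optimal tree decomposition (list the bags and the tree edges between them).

Treewidth 2.
One such decomposition:
Bags: B1 = {b, c, e}  B2 = {b, c, g}  B3 = {b, c, f}  B4 = {c, d, e}  B5 = {a, c, e}
Tree: B1–B2, B1–B3, B1–B4, B1–B5

The largest bag has 3 vertices, giving width 2; this decomposition certifies tw(G) ≤ 2. Conversely, {c, d, e} is a clique of size 3, and the vertices of any clique must share a bag in every tree decomposition; so some bag has ≥ 3 vertices and tw(G) ≥ 2. Hence tw(G) = 2 exactly.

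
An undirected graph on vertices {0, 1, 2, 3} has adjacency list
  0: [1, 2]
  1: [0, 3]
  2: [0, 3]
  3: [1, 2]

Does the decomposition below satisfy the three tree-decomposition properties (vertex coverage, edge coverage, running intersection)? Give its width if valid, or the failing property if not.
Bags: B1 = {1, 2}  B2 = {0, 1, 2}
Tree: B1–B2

No — vertex 3 appears in no bag.

A tree decomposition must satisfy three properties: every vertex lies in some bag; for every edge, both endpoints lie together in some bag; and for every vertex, the bags containing it form a connected subtree. Here vertex 3 appears in no bag, so the decomposition is invalid.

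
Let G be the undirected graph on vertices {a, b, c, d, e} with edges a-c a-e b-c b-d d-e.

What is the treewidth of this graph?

2

A width-2 tree decomposition is:
Bags: B1 = {b, d, e}  B2 = {b, c, e}  B3 = {a, c, e}
Tree: B1–B2, B2–B3
Each bag holds 3 vertices, so the decomposition has width 2, which upper-bounds the treewidth. For the lower bound, G contains the cycle e–d–b–c–a–e, so G is not a forest; only forests have treewidth ≤ 1, hence tw(G) ≥ 2. Combining the bounds, tw(G) = 2.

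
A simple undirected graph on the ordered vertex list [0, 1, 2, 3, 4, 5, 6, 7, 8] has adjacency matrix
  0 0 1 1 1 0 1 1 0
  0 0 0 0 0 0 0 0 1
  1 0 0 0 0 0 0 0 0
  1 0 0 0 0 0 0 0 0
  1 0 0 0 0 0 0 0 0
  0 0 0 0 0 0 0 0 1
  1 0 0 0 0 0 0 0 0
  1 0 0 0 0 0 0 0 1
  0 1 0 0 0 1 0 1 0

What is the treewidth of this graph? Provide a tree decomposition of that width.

Treewidth 1.
Bags: B1 = {0, 7}  B2 = {0, 6}  B3 = {0, 4}  B4 = {0, 2}  B5 = {7, 8}  B6 = {0, 3}  B7 = {1, 8}  B8 = {5, 8}
Tree: B1–B2, B2–B3, B2–B4, B1–B5, B1–B6, B5–B7, B7–B8

The largest bag has 2 vertices, giving width 1; this decomposition certifies tw(G) ≤ 1. Any graph with an edge has treewidth ≥ 1, and G has the edge 7–0. Combining the bounds, tw(G) = 1.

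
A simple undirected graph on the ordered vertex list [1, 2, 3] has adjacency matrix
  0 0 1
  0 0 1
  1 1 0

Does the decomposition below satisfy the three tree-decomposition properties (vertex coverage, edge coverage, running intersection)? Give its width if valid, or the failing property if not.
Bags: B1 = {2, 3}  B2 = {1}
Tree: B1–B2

A tree decomposition must satisfy three properties: every vertex lies in some bag; for every edge, both endpoints lie together in some bag; and for every vertex, the bags containing it form a connected subtree. Here edge (3,1) lies in no bag, so the decomposition is invalid.

No — edge (3,1) lies in no bag.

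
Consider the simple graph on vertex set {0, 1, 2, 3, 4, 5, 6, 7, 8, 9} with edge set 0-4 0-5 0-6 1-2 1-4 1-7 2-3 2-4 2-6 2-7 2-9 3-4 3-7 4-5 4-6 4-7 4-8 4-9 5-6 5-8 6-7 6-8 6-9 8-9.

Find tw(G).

3

A width-3 tree decomposition is:
Bags: B1 = {4, 5, 6, 8}  B2 = {4, 6, 8, 9}  B3 = {2, 4, 6, 9}  B4 = {0, 4, 5, 6}  B5 = {2, 4, 6, 7}  B6 = {1, 2, 4, 7}  B7 = {2, 3, 4, 7}
Tree: B1–B2, B2–B3, B1–B4, B3–B5, B5–B6, B6–B7
Every bag has size at most 4, so the width is 4 − 1 = 3 and tw(G) ≤ 3. On the other hand G contains the 4-clique {1, 2, 4, 7}. A clique must lie in a single bag of any decomposition, so no decomposition can have width below 3. Combining the bounds, tw(G) = 3.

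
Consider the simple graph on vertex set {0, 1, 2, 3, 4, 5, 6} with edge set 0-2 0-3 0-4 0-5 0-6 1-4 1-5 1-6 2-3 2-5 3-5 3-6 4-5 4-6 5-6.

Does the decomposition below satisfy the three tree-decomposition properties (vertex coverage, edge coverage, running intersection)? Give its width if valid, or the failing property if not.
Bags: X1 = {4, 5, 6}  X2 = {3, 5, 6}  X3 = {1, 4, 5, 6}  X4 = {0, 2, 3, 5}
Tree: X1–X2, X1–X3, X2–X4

A tree decomposition must satisfy three properties: every vertex lies in some bag; for every edge, both endpoints lie together in some bag; and for every vertex, the bags containing it form a connected subtree. Here edge (0,4) lies in no bag, so the decomposition is invalid.

No — edge (0,4) lies in no bag.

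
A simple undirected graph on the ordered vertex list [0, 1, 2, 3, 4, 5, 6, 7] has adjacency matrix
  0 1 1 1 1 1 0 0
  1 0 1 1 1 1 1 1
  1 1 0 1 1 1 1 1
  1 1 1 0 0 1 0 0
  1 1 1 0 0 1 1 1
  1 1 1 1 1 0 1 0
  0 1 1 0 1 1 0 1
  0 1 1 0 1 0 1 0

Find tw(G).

A width-4 tree decomposition is:
Bags: B1 = {0, 1, 2, 3, 5}  B2 = {0, 1, 2, 4, 5}  B3 = {1, 2, 4, 5, 6}  B4 = {1, 2, 4, 6, 7}
Tree: B1–B2, B2–B3, B3–B4
Each bag holds 5 vertices, so the decomposition has width 4, which upper-bounds the treewidth. On the other hand G contains the 5-clique {0, 1, 2, 3, 5}. A clique must lie in a single bag of any decomposition, so no decomposition can have width below 4. The upper and lower bounds meet at 4, so that is the treewidth.

4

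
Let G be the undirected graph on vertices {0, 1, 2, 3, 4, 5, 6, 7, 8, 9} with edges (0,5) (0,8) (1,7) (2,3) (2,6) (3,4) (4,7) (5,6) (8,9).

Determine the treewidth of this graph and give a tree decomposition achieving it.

The largest bag has 2 vertices, giving width 1; this decomposition certifies tw(G) ≤ 1. G has an edge, so its treewidth is at least 1. Hence tw(G) = 1 exactly.

Treewidth 1.
Bags: B1 = {8, 9}  B2 = {0, 8}  B3 = {0, 5}  B4 = {5, 6}  B5 = {2, 6}  B6 = {2, 3}  B7 = {3, 4}  B8 = {4, 7}  B9 = {1, 7}
Tree: B1–B2, B2–B3, B3–B4, B4–B5, B5–B6, B6–B7, B7–B8, B8–B9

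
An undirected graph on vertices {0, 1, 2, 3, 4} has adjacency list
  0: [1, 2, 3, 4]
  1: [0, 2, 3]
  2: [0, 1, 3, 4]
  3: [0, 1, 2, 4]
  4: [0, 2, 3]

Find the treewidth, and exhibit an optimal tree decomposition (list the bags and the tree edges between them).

Treewidth 3.
One optimal decomposition is:
Bags: B1 = {0, 1, 2, 3}  B2 = {0, 2, 3, 4}
Tree: B1–B2

The largest bag has 4 vertices, giving width 3; this decomposition certifies tw(G) ≤ 3. Conversely, {0, 1, 2, 3} is a clique of size 4, and the vertices of any clique must share a bag in every tree decomposition; so some bag has ≥ 4 vertices and tw(G) ≥ 3. Hence tw(G) = 3 exactly.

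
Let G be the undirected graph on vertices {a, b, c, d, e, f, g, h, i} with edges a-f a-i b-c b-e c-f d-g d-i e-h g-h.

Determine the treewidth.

A width-2 tree decomposition is:
Bags: B1 = {d, g, i}  B2 = {g, h, i}  B3 = {e, h, i}  B4 = {b, e, i}  B5 = {b, c, i}  B6 = {c, f, i}  B7 = {a, f, i}
Tree: B1–B2, B2–B3, B3–B4, B4–B5, B5–B6, B6–B7
Every bag has size at most 3, so the width is 3 − 1 = 2 and tw(G) ≤ 2. Since i–d–g–h–e–b–c–f–a–i is a cycle in G, G is not acyclic. Forests are exactly the graphs of treewidth ≤ 1, so tw(G) ≥ 2. Combining the bounds, tw(G) = 2.

2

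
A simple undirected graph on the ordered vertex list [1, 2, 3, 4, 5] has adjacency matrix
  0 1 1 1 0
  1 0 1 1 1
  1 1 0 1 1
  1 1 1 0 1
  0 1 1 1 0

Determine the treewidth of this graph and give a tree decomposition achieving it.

Treewidth 3.
Bags: B1 = {2, 3, 4, 5}  B2 = {1, 2, 3, 4}
Tree: B1–B2

Each bag holds 4 vertices, so the decomposition has width 3, which upper-bounds the treewidth. On the other hand G contains the 4-clique {1, 2, 3, 4}. A clique must lie in a single bag of any decomposition, so no decomposition can have width below 3. The upper and lower bounds meet at 3, so that is the treewidth.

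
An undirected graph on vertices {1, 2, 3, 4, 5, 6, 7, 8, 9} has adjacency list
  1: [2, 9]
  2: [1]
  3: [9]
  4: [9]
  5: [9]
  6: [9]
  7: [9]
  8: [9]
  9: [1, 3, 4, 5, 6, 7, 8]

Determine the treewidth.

A width-1 tree decomposition is:
Bags: B1 = {7, 9}  B2 = {1, 9}  B3 = {5, 9}  B4 = {4, 9}  B5 = {1, 2}  B6 = {3, 9}  B7 = {8, 9}  B8 = {6, 9}
Tree: B1–B2, B1–B3, B2–B4, B2–B5, B1–B6, B6–B7, B1–B8
Every bag has size at most 2, so the width is 2 − 1 = 1 and tw(G) ≤ 1. Since G has at least one edge (e.g. 7–9), it is not an edgeless graph, so tw(G) ≥ 1. The upper and lower bounds meet at 1, so that is the treewidth.

1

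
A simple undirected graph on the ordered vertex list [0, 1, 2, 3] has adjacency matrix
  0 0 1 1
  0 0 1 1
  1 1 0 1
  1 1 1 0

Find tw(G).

2

A width-2 tree decomposition is:
Bags: B1 = {0, 2, 3}  B2 = {1, 2, 3}
Tree: B1–B2
Each bag holds 3 vertices, so the decomposition has width 2, which upper-bounds the treewidth. For the lower bound, the 3 vertices {0, 2, 3} are pairwise adjacent, and any tree decomposition puts a clique entirely inside one bag — forcing width ≥ 2. The upper and lower bounds meet at 2, so that is the treewidth.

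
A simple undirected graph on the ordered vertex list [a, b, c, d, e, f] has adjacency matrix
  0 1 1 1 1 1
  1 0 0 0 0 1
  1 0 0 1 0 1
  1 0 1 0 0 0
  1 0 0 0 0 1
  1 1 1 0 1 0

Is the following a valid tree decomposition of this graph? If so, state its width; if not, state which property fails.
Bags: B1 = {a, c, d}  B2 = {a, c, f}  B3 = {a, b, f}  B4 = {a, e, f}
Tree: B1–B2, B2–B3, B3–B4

Yes; width 2.

Every vertex of G appears in some bag (union = {a, b, c, d, e, f}); every edge is covered by a bag; and for each vertex v the set of bags containing v is connected in the bag tree. The decomposition is therefore valid. The largest bag has 3 vertices, so the width is 2.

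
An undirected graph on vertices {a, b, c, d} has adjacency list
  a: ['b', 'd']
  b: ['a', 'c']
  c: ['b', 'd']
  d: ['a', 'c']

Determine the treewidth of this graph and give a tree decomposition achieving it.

The largest bag has 3 vertices, giving width 2; this decomposition certifies tw(G) ≤ 2. Since b–c–d–a–b is a cycle in G, G is not acyclic. Forests are exactly the graphs of treewidth ≤ 1, so tw(G) ≥ 2. Combining the bounds, tw(G) = 2.

Treewidth 2.
One such decomposition:
Bags: B1 = {b, c, d}  B2 = {a, b, d}
Tree: B1–B2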